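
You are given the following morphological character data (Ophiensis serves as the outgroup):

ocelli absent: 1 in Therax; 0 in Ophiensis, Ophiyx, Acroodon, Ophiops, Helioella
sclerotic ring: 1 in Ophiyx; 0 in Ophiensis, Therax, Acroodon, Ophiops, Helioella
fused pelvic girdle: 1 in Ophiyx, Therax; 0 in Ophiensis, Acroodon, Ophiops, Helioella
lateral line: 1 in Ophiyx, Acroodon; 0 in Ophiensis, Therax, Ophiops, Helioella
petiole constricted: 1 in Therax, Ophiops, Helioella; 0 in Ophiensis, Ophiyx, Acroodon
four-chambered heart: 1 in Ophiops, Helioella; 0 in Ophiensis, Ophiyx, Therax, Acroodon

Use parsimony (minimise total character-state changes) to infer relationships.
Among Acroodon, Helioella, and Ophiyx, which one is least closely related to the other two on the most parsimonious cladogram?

Helioella

The outgroup has state '0' for every character, so '1' is the derived state throughout.
ocelli absent (derived state '1') is unique to Therax (autapomorphy; uninformative for grouping).
sclerotic ring (derived state '1') is unique to Ophiyx (autapomorphy; uninformative for grouping).
fused pelvic girdle groups Ophiyx and Therax, which is incompatible with the clades supported by the remaining characters; treating it as convergent (homoplasy) costs fewer steps than any alternative tree.
lateral line (derived state '1') is shared by Acroodon and Ophiyx — a synapomorphy uniting that clade.
Only Helioella, Ophiops, and Therax show the derived state '1' for petiole constricted, supporting them as a clade.
Only Helioella and Ophiops show the derived state '1' for four-chambered heart, supporting them as a clade.
Most parsimonious ingroup topology: ((Ophiyx,Acroodon),(Therax,(Ophiops,Helioella))).
Ophiyx and Acroodon share a more recent common ancestor with each other than either does with Helioella, so Helioella is the least closely related of the three.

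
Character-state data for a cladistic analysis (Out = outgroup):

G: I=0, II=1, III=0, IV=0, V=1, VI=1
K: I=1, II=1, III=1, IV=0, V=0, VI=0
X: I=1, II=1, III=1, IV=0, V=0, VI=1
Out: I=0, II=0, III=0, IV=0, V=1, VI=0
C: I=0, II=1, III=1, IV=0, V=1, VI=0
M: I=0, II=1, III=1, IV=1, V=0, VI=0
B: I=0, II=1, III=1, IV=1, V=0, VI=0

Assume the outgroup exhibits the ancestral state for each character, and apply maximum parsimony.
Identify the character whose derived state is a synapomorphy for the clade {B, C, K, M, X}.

Character polarity is set by the outgroup: the derived state is whichever differs from the outgroup's state, so for V the derived state is '0', and for the remaining characters it is '1'.
I (derived state '1') is shared by K and X — a synapomorphy uniting that clade.
All ingroup taxa share the derived state '1' for II; it defines the ingroup but does not resolve relationships within it.
III: derived state '1' in B, C, K, M, and X only — synapomorphy for {B, C, K, M, X}.
Only B and M show the derived state '1' for IV, supporting them as a clade.
Only B, K, M, and X show the derived state '0' for V, supporting them as a clade.
VI (state '1') occurs in G and X but conflicts with the nesting implied by the other characters — most parsimoniously interpreted as homoplasy.
Most parsimonious ingroup topology: ((((X,K),(B,M)),C),G).
The clade {B, C, K, M, X} is supported by III: its derived state '1' occurs in exactly those taxa and in no other taxon (including the outgroup).

III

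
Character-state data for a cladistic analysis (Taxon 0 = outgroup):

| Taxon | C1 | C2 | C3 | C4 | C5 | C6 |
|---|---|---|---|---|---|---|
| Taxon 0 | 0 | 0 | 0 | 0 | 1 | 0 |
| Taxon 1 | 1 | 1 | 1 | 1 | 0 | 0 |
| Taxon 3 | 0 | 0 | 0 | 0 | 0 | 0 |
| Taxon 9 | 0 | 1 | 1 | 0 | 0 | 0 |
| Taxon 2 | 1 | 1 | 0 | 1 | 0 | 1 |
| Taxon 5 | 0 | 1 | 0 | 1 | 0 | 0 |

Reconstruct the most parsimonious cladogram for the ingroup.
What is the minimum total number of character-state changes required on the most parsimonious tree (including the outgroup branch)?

Character polarity is set by the outgroup: the derived state is whichever differs from the outgroup's state, so for C5 the derived state is '0', and for the remaining characters it is '1'.
C1 (derived state '1') is shared by Taxon 1 and Taxon 2 — a synapomorphy uniting that clade.
Only Taxon 1, Taxon 2, Taxon 5, and Taxon 9 show the derived state '1' for C2, supporting them as a clade.
C3 (state '1') occurs in Taxon 1 and Taxon 9 but conflicts with the nesting implied by the other characters — most parsimoniously interpreted as homoplasy.
C4 (derived state '1') is shared by Taxon 1, Taxon 2, and Taxon 5 — a synapomorphy uniting that clade.
C5 (derived state '0') is shared by all ingroup taxa — unites the whole ingroup.
C6: derived state '1' in Taxon 2 only — an autapomorphy, so it tells us nothing about relationships among taxa.
Most parsimonious ingroup topology: ((((Taxon 1,Taxon 2),Taxon 5),Taxon 9),Taxon 3).
Changes per character on this tree: C1: 1; C2: 1; C3: 2; C4: 1; C5: 1; C6: 1.
Total = 7.

7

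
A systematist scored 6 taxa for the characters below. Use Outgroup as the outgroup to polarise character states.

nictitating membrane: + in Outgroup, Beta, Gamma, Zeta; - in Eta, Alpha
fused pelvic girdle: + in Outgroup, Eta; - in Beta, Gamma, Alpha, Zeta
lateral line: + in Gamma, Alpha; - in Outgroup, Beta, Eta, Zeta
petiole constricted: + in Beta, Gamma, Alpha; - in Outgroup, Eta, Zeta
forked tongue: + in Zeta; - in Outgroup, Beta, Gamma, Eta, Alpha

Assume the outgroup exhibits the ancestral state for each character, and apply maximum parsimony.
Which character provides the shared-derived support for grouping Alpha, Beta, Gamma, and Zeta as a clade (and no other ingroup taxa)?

fused pelvic girdle

Character polarity is set by the outgroup: the derived state is whichever differs from the outgroup's state, so for nictitating membrane, fused pelvic girdle the derived state is '-', and for the remaining characters it is '+'.
nictitating membrane (state '-') occurs in Alpha and Eta but conflicts with the nesting implied by the other characters — most parsimoniously interpreted as homoplasy.
fused pelvic girdle (derived state '-') is shared by Alpha, Beta, Gamma, and Zeta — a synapomorphy uniting that clade.
lateral line (derived state '+') is shared by Alpha and Gamma — a synapomorphy uniting that clade.
petiole constricted (derived state '+') is shared by Alpha, Beta, and Gamma — a synapomorphy uniting that clade.
forked tongue (derived state '+') is unique to Zeta (autapomorphy; uninformative for grouping).
Most parsimonious ingroup topology: (((Beta,(Gamma,Alpha)),Zeta),Eta).
The clade {Alpha, Beta, Gamma, Zeta} is supported by fused pelvic girdle: its derived state '-' occurs in exactly those taxa and in no other taxon (including the outgroup).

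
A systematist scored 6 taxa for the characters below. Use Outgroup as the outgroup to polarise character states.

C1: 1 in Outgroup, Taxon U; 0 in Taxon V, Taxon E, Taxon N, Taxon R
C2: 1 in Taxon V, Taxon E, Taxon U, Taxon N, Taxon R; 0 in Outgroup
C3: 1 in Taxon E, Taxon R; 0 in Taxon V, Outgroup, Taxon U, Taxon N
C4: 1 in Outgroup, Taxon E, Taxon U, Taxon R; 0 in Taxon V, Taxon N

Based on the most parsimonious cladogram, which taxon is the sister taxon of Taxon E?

Taxon R

Character polarity is set by the outgroup: the derived state is whichever differs from the outgroup's state, so for C1, C4 the derived state is '0', and for the remaining characters it is '1'.
C1 (derived state '0') is shared by Taxon E, Taxon N, Taxon R, and Taxon V — a synapomorphy uniting that clade.
All ingroup taxa share the derived state '1' for C2; it defines the ingroup but does not resolve relationships within it.
C3 (derived state '1') is shared by Taxon E and Taxon R — a synapomorphy uniting that clade.
Only Taxon N and Taxon V show the derived state '0' for C4, supporting them as a clade.
Most parsimonious ingroup topology: (((Taxon R,Taxon E),(Taxon V,Taxon N)),Taxon U).
Taxon E and Taxon R form a cherry on this tree, so they are sister taxa.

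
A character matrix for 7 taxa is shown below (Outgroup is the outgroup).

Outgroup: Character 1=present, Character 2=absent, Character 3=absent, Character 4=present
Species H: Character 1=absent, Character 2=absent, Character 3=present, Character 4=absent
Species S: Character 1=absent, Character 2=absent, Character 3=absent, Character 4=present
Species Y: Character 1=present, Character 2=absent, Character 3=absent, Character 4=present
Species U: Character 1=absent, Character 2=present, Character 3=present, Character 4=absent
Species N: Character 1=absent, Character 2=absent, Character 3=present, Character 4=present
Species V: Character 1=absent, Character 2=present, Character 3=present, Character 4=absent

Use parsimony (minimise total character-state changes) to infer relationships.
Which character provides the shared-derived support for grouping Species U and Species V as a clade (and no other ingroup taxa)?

Character polarity is set by the outgroup: the derived state is whichever differs from the outgroup's state, so for Character 1, Character 4 the derived state is 'absent', and for the remaining characters it is 'present'.
Character 1 (derived state 'absent') is shared by Species H, Species N, Species S, Species U, and Species V — a synapomorphy uniting that clade.
Only Species U and Species V show the derived state 'present' for Character 2, supporting them as a clade.
Character 3: derived state 'present' in Species H, Species N, Species U, and Species V only — synapomorphy for {Species H, Species N, Species U, Species V}.
Character 4: derived state 'absent' in Species H, Species U, and Species V only — synapomorphy for {Species H, Species U, Species V}.
Most parsimonious ingroup topology: ((((Species H,(Species U,Species V)),Species N),Species S),Species Y).
The clade {Species U, Species V} is supported by Character 2: its derived state 'present' occurs in exactly those taxa and in no other taxon (including the outgroup).

Character 2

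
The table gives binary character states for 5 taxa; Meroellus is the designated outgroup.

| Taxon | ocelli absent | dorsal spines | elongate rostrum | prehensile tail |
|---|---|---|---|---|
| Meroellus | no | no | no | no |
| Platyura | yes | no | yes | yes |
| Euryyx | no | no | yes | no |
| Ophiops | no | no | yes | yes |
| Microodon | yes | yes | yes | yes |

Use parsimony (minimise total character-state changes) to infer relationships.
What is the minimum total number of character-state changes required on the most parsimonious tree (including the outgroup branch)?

The outgroup has state 'no' for every character, so 'yes' is the derived state throughout.
Only Microodon and Platyura show the derived state 'yes' for ocelli absent, supporting them as a clade.
dorsal spines (derived state 'yes') is unique to Microodon (autapomorphy; uninformative for grouping).
All ingroup taxa share the derived state 'yes' for elongate rostrum; it defines the ingroup but does not resolve relationships within it.
prehensile tail (derived state 'yes') is shared by Microodon, Ophiops, and Platyura — a synapomorphy uniting that clade.
Most parsimonious ingroup topology: ((Ophiops,(Platyura,Microodon)),Euryyx).
Changes per character on this tree: ocelli absent: 1; dorsal spines: 1; elongate rostrum: 1; prehensile tail: 1.
Total = 4.

4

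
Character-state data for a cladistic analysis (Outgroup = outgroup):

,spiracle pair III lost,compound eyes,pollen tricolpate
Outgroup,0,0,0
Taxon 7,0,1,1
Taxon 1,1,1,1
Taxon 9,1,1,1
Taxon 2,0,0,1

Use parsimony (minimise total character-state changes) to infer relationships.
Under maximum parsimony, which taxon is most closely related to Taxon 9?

The outgroup has state '0' for every character, so '1' is the derived state throughout.
spiracle pair III lost: derived state '1' in Taxon 1 and Taxon 9 only — synapomorphy for {Taxon 1, Taxon 9}.
Only Taxon 1, Taxon 7, and Taxon 9 show the derived state '1' for compound eyes, supporting them as a clade.
pollen tricolpate (derived state '1') is shared by all ingroup taxa — unites the whole ingroup.
Most parsimonious ingroup topology: ((Taxon 7,(Taxon 1,Taxon 9)),Taxon 2).
Taxon 9 and Taxon 1 form a cherry on this tree, so they are sister taxa.

Taxon 1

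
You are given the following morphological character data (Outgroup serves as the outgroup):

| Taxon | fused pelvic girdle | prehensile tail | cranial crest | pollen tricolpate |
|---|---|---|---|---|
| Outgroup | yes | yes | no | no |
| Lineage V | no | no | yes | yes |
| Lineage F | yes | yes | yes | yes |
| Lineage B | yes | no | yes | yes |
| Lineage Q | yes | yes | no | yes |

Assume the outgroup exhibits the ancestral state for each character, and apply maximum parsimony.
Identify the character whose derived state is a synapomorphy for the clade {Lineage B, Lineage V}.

Character polarity is set by the outgroup: the derived state is whichever differs from the outgroup's state, so for fused pelvic girdle, prehensile tail the derived state is 'no', and for the remaining characters it is 'yes'.
fused pelvic girdle (derived state 'no') is unique to Lineage V (autapomorphy; uninformative for grouping).
Only Lineage B and Lineage V show the derived state 'no' for prehensile tail, supporting them as a clade.
cranial crest (derived state 'yes') is shared by Lineage B, Lineage F, and Lineage V — a synapomorphy uniting that clade.
pollen tricolpate (derived state 'yes') is shared by all ingroup taxa — unites the whole ingroup.
Most parsimonious ingroup topology: (((Lineage V,Lineage B),Lineage F),Lineage Q).
The clade {Lineage B, Lineage V} is supported by prehensile tail: its derived state 'no' occurs in exactly those taxa and in no other taxon (including the outgroup).

prehensile tail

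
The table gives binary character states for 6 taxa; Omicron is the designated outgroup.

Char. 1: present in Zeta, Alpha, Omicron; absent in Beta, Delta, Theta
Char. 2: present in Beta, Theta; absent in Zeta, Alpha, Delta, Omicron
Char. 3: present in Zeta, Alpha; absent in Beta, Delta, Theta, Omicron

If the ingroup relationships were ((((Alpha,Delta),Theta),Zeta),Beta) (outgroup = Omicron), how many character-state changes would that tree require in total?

Map each character onto ((((Alpha,Delta),Theta),Zeta),Beta) (rooted by Omicron) and count the minimum state changes it requires (Fitch parsimony):
Char. 1: 3; Char. 2: 2; Char. 3: 2.
Total tree length = 7.

7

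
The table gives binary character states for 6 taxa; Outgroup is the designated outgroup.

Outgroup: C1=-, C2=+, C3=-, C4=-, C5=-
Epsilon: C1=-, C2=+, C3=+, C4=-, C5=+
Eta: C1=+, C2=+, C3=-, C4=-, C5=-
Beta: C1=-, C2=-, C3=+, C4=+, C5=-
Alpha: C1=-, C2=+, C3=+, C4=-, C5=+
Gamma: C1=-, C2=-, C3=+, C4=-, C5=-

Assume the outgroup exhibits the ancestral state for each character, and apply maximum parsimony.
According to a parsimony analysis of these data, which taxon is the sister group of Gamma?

Beta

Character polarity is set by the outgroup: the derived state is whichever differs from the outgroup's state, so for C2 the derived state is '-', and for the remaining characters it is '+'.
C1: derived state '+' in Eta only — an autapomorphy, so it tells us nothing about relationships among taxa.
C2: derived state '-' in Beta and Gamma only — synapomorphy for {Beta, Gamma}.
C3 (derived state '+') is shared by Alpha, Beta, Epsilon, and Gamma — a synapomorphy uniting that clade.
C4: derived state '+' in Beta only — an autapomorphy, so it tells us nothing about relationships among taxa.
Only Alpha and Epsilon show the derived state '+' for C5, supporting them as a clade.
Most parsimonious ingroup topology: (((Epsilon,Alpha),(Beta,Gamma)),Eta).
Gamma and Beta form a cherry on this tree, so they are sister taxa.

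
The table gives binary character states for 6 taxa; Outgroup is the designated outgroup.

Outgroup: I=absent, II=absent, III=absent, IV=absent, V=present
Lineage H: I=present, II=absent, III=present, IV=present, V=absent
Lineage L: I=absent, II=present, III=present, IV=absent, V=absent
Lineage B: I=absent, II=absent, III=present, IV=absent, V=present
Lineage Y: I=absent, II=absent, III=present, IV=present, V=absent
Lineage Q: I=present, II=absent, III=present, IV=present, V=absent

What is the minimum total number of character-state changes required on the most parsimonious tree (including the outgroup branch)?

Character polarity is set by the outgroup: the derived state is whichever differs from the outgroup's state, so for V the derived state is 'absent', and for the remaining characters it is 'present'.
I (derived state 'present') is shared by Lineage H and Lineage Q — a synapomorphy uniting that clade.
II (derived state 'present') is unique to Lineage L (autapomorphy; uninformative for grouping).
III (derived state 'present') is shared by all ingroup taxa — unites the whole ingroup.
IV: derived state 'present' in Lineage H, Lineage Q, and Lineage Y only — synapomorphy for {Lineage H, Lineage Q, Lineage Y}.
Only Lineage H, Lineage L, Lineage Q, and Lineage Y show the derived state 'absent' for V, supporting them as a clade.
Most parsimonious ingroup topology: ((((Lineage H,Lineage Q),Lineage Y),Lineage L),Lineage B).
Changes per character on this tree: I: 1; II: 1; III: 1; IV: 1; V: 1.
Total = 5.

5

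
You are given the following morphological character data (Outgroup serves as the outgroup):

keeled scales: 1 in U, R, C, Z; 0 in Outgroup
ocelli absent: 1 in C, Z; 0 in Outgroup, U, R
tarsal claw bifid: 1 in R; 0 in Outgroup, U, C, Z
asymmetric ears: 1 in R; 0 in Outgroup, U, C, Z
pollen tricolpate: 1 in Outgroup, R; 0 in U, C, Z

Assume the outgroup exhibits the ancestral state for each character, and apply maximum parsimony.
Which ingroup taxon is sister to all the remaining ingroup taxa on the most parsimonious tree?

R

Character polarity is set by the outgroup: the derived state is whichever differs from the outgroup's state, so for pollen tricolpate the derived state is '0', and for the remaining characters it is '1'.
All ingroup taxa share the derived state '1' for keeled scales; it defines the ingroup but does not resolve relationships within it.
ocelli absent: derived state '1' in C and Z only — synapomorphy for {C, Z}.
tarsal claw bifid (derived state '1') is unique to R (autapomorphy; uninformative for grouping).
asymmetric ears (derived state '1') is unique to R (autapomorphy; uninformative for grouping).
pollen tricolpate: derived state '0' in C, U, and Z only — synapomorphy for {C, U, Z}.
Most parsimonious ingroup topology: ((U,(C,Z)),R).
R is sister to the clade containing all other ingroup taxa, so it is the earliest-diverging (most basal) ingroup lineage.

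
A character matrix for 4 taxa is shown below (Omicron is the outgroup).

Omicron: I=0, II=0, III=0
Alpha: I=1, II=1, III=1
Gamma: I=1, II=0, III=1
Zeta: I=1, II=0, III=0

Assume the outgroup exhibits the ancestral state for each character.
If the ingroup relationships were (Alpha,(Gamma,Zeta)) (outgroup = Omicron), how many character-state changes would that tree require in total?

4

Map each character onto (Alpha,(Gamma,Zeta)) (rooted by Omicron) and count the minimum state changes it requires (Fitch parsimony):
I: 1; II: 1; III: 2.
Total tree length = 4.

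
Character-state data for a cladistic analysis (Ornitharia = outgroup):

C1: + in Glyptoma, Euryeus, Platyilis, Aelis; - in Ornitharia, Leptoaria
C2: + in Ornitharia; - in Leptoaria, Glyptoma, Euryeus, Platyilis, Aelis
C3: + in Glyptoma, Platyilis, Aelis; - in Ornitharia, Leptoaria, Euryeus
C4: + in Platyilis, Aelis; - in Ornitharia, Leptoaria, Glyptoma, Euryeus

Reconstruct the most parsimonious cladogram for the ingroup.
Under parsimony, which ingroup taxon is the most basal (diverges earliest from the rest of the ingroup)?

Character polarity is set by the outgroup: the derived state is whichever differs from the outgroup's state, so for C2 the derived state is '-', and for the remaining characters it is '+'.
Only Aelis, Euryeus, Glyptoma, and Platyilis show the derived state '+' for C1, supporting them as a clade.
C2 (derived state '-') is shared by all ingroup taxa — unites the whole ingroup.
C3 (derived state '+') is shared by Aelis, Glyptoma, and Platyilis — a synapomorphy uniting that clade.
Only Aelis and Platyilis show the derived state '+' for C4, supporting them as a clade.
Most parsimonious ingroup topology: (Leptoaria,((Glyptoma,(Platyilis,Aelis)),Euryeus)).
Leptoaria is sister to the clade containing all other ingroup taxa, so it is the earliest-diverging (most basal) ingroup lineage.

Leptoaria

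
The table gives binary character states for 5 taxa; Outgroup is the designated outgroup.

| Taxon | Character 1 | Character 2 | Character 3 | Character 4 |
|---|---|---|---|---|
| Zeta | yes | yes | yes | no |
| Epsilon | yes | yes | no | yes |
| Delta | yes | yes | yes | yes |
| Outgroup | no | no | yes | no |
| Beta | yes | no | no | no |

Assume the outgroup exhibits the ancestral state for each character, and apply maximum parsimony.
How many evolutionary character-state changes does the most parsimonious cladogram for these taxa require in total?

5

Character polarity is set by the outgroup: the derived state is whichever differs from the outgroup's state, so for Character 3 the derived state is 'no', and for the remaining characters it is 'yes'.
Character 1 (derived state 'yes') is shared by all ingroup taxa — unites the whole ingroup.
Character 2: derived state 'yes' in Delta, Epsilon, and Zeta only — synapomorphy for {Delta, Epsilon, Zeta}.
Character 3 groups Beta and Epsilon, which is incompatible with the clades supported by the remaining characters; treating it as convergent (homoplasy) costs fewer steps than any alternative tree.
Character 4: derived state 'yes' in Delta and Epsilon only — synapomorphy for {Delta, Epsilon}.
Most parsimonious ingroup topology: (((Epsilon,Delta),Zeta),Beta).
Changes per character on this tree: Character 1: 1; Character 2: 1; Character 3: 2; Character 4: 1.
Total = 5.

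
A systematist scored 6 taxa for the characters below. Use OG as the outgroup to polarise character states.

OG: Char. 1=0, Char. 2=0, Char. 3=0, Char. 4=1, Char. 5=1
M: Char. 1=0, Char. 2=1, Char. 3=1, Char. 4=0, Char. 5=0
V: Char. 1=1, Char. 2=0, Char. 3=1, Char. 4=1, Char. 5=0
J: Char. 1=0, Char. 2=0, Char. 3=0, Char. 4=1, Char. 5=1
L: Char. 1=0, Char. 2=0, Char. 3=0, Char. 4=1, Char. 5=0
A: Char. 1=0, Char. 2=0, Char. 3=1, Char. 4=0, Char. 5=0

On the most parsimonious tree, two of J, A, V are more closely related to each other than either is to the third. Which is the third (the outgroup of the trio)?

Character polarity is set by the outgroup: the derived state is whichever differs from the outgroup's state, so for Char. 4, Char. 5 the derived state is '0', and for the remaining characters it is '1'.
Char. 1 (derived state '1') is unique to V (autapomorphy; uninformative for grouping).
Char. 2: derived state '1' in M only — an autapomorphy, so it tells us nothing about relationships among taxa.
Only A, M, and V show the derived state '1' for Char. 3, supporting them as a clade.
Char. 4: derived state '0' in A and M only — synapomorphy for {A, M}.
Only A, L, M, and V show the derived state '0' for Char. 5, supporting them as a clade.
Most parsimonious ingroup topology: ((((M,A),V),L),J).
V and A share a more recent common ancestor with each other than either does with J, so J is the least closely related of the three.

J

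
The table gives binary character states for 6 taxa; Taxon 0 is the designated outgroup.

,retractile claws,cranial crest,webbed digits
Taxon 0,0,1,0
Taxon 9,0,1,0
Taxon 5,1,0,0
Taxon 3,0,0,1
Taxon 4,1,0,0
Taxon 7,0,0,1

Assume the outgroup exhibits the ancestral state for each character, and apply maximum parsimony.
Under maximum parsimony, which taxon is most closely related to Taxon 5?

Taxon 4

Character polarity is set by the outgroup: the derived state is whichever differs from the outgroup's state, so for cranial crest the derived state is '0', and for the remaining characters it is '1'.
Only Taxon 4 and Taxon 5 show the derived state '1' for retractile claws, supporting them as a clade.
Only Taxon 3, Taxon 4, Taxon 5, and Taxon 7 show the derived state '0' for cranial crest, supporting them as a clade.
Only Taxon 3 and Taxon 7 show the derived state '1' for webbed digits, supporting them as a clade.
Most parsimonious ingroup topology: (Taxon 9,((Taxon 5,Taxon 4),(Taxon 3,Taxon 7))).
Taxon 5 and Taxon 4 form a cherry on this tree, so they are sister taxa.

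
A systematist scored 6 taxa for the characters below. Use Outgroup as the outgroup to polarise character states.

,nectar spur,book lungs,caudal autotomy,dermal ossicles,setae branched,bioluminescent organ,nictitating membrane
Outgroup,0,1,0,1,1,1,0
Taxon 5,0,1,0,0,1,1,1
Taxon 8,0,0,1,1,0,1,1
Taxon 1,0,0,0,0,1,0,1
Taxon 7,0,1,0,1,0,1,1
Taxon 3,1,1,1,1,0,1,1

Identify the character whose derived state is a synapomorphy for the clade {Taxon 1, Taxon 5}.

dermal ossicles

Character polarity is set by the outgroup: the derived state is whichever differs from the outgroup's state, so for book lungs, dermal ossicles, setae branched, bioluminescent organ the derived state is '0', and for the remaining characters it is '1'.
nectar spur (derived state '1') is unique to Taxon 3 (autapomorphy; uninformative for grouping).
book lungs groups Taxon 1 and Taxon 8, which is incompatible with the clades supported by the remaining characters; treating it as convergent (homoplasy) costs fewer steps than any alternative tree.
caudal autotomy: derived state '1' in Taxon 3 and Taxon 8 only — synapomorphy for {Taxon 3, Taxon 8}.
Only Taxon 1 and Taxon 5 show the derived state '0' for dermal ossicles, supporting them as a clade.
setae branched: derived state '0' in Taxon 3, Taxon 7, and Taxon 8 only — synapomorphy for {Taxon 3, Taxon 7, Taxon 8}.
bioluminescent organ (derived state '0') is unique to Taxon 1 (autapomorphy; uninformative for grouping).
All ingroup taxa share the derived state '1' for nictitating membrane; it defines the ingroup but does not resolve relationships within it.
Most parsimonious ingroup topology: ((Taxon 5,Taxon 1),((Taxon 8,Taxon 3),Taxon 7)).
The clade {Taxon 1, Taxon 5} is supported by dermal ossicles: its derived state '0' occurs in exactly those taxa and in no other taxon (including the outgroup).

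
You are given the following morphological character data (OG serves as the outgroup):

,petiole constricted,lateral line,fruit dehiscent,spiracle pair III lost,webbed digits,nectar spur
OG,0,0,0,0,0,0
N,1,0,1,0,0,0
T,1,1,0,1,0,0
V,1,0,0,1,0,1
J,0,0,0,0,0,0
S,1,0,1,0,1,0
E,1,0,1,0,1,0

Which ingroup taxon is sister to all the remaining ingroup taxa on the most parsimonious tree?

J

The outgroup has state '0' for every character, so '1' is the derived state throughout.
petiole constricted: derived state '1' in E, N, S, T, and V only — synapomorphy for {E, N, S, T, V}.
lateral line (derived state '1') is unique to T (autapomorphy; uninformative for grouping).
fruit dehiscent: derived state '1' in E, N, and S only — synapomorphy for {E, N, S}.
spiracle pair III lost (derived state '1') is shared by T and V — a synapomorphy uniting that clade.
webbed digits (derived state '1') is shared by E and S — a synapomorphy uniting that clade.
nectar spur: derived state '1' in V only — an autapomorphy, so it tells us nothing about relationships among taxa.
Most parsimonious ingroup topology: (((N,(S,E)),(T,V)),J).
J is sister to the clade containing all other ingroup taxa, so it is the earliest-diverging (most basal) ingroup lineage.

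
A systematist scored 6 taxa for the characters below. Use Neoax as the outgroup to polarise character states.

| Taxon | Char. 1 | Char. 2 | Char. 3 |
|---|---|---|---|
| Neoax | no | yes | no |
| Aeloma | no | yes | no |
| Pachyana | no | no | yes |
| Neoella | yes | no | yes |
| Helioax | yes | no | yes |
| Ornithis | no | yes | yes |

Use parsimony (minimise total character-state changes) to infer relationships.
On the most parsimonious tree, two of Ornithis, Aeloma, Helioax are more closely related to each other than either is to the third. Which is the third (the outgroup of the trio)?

Character polarity is set by the outgroup: the derived state is whichever differs from the outgroup's state, so for Char. 2 the derived state is 'no', and for the remaining characters it is 'yes'.
Char. 1: derived state 'yes' in Helioax and Neoella only — synapomorphy for {Helioax, Neoella}.
Char. 2 (derived state 'no') is shared by Helioax, Neoella, and Pachyana — a synapomorphy uniting that clade.
Char. 3 (derived state 'yes') is shared by Helioax, Neoella, Ornithis, and Pachyana — a synapomorphy uniting that clade.
Most parsimonious ingroup topology: (Aeloma,((Pachyana,(Neoella,Helioax)),Ornithis)).
Ornithis and Helioax share a more recent common ancestor with each other than either does with Aeloma, so Aeloma is the least closely related of the three.

Aeloma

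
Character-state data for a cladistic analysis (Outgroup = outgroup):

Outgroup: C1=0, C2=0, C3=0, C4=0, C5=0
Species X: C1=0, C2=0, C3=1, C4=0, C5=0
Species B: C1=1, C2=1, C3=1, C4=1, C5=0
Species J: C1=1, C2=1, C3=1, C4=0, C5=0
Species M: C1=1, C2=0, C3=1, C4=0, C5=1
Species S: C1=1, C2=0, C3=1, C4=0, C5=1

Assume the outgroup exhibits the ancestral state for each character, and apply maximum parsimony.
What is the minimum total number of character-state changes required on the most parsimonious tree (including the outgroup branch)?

5

The outgroup has state '0' for every character, so '1' is the derived state throughout.
Only Species B, Species J, Species M, and Species S show the derived state '1' for C1, supporting them as a clade.
C2: derived state '1' in Species B and Species J only — synapomorphy for {Species B, Species J}.
C3 (derived state '1') is shared by all ingroup taxa — unites the whole ingroup.
C4: derived state '1' in Species B only — an autapomorphy, so it tells us nothing about relationships among taxa.
C5: derived state '1' in Species M and Species S only — synapomorphy for {Species M, Species S}.
Most parsimonious ingroup topology: (Species X,((Species B,Species J),(Species M,Species S))).
Changes per character on this tree: C1: 1; C2: 1; C3: 1; C4: 1; C5: 1.
Total = 5.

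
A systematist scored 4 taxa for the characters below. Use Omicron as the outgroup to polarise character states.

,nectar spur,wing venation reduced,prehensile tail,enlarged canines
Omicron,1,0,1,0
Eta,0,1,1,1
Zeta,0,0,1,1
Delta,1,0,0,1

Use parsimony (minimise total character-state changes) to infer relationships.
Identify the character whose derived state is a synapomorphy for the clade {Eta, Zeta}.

Character polarity is set by the outgroup: the derived state is whichever differs from the outgroup's state, so for nectar spur, prehensile tail the derived state is '0', and for the remaining characters it is '1'.
nectar spur (derived state '0') is shared by Eta and Zeta — a synapomorphy uniting that clade.
wing venation reduced (derived state '1') is unique to Eta (autapomorphy; uninformative for grouping).
prehensile tail: derived state '0' in Delta only — an autapomorphy, so it tells us nothing about relationships among taxa.
All ingroup taxa share the derived state '1' for enlarged canines; it defines the ingroup but does not resolve relationships within it.
Most parsimonious ingroup topology: ((Eta,Zeta),Delta).
The clade {Eta, Zeta} is supported by nectar spur: its derived state '0' occurs in exactly those taxa and in no other taxon (including the outgroup).

nectar spur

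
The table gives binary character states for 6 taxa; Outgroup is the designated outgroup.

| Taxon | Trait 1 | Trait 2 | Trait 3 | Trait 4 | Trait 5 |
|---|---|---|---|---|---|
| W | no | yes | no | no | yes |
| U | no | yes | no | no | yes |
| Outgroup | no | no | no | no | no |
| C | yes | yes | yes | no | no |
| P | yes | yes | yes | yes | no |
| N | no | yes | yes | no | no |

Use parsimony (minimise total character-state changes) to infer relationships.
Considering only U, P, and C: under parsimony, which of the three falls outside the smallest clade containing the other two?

U

The outgroup has state 'no' for every character, so 'yes' is the derived state throughout.
Trait 1 (derived state 'yes') is shared by C and P — a synapomorphy uniting that clade.
All ingroup taxa share the derived state 'yes' for Trait 2; it defines the ingroup but does not resolve relationships within it.
Trait 3 (derived state 'yes') is shared by C, N, and P — a synapomorphy uniting that clade.
Trait 4: derived state 'yes' in P only — an autapomorphy, so it tells us nothing about relationships among taxa.
Only U and W show the derived state 'yes' for Trait 5, supporting them as a clade.
Most parsimonious ingroup topology: (((C,P),N),(U,W)).
P and C share a more recent common ancestor with each other than either does with U, so U is the least closely related of the three.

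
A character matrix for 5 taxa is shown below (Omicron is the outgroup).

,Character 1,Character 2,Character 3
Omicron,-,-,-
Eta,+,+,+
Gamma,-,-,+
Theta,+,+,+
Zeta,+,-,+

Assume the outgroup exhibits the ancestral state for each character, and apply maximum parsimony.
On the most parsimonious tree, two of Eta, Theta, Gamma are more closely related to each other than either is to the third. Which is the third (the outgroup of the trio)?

Gamma

The outgroup has state '-' for every character, so '+' is the derived state throughout.
Character 1 (derived state '+') is shared by Eta, Theta, and Zeta — a synapomorphy uniting that clade.
Only Eta and Theta show the derived state '+' for Character 2, supporting them as a clade.
Character 3 (derived state '+') is shared by all ingroup taxa — unites the whole ingroup.
Most parsimonious ingroup topology: (((Eta,Theta),Zeta),Gamma).
Theta and Eta share a more recent common ancestor with each other than either does with Gamma, so Gamma is the least closely related of the three.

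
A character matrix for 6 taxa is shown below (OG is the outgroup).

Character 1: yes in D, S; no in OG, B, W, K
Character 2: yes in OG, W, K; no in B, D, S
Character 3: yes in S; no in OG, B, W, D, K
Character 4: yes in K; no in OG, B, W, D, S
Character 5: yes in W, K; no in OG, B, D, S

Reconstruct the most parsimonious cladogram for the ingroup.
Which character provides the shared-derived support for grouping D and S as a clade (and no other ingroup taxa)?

Character 1

Character polarity is set by the outgroup: the derived state is whichever differs from the outgroup's state, so for Character 2 the derived state is 'no', and for the remaining characters it is 'yes'.
Character 1 (derived state 'yes') is shared by D and S — a synapomorphy uniting that clade.
Only B, D, and S show the derived state 'no' for Character 2, supporting them as a clade.
Character 3: derived state 'yes' in S only — an autapomorphy, so it tells us nothing about relationships among taxa.
Character 4: derived state 'yes' in K only — an autapomorphy, so it tells us nothing about relationships among taxa.
Only K and W show the derived state 'yes' for Character 5, supporting them as a clade.
Most parsimonious ingroup topology: ((B,(D,S)),(W,K)).
The clade {D, S} is supported by Character 1: its derived state 'yes' occurs in exactly those taxa and in no other taxon (including the outgroup).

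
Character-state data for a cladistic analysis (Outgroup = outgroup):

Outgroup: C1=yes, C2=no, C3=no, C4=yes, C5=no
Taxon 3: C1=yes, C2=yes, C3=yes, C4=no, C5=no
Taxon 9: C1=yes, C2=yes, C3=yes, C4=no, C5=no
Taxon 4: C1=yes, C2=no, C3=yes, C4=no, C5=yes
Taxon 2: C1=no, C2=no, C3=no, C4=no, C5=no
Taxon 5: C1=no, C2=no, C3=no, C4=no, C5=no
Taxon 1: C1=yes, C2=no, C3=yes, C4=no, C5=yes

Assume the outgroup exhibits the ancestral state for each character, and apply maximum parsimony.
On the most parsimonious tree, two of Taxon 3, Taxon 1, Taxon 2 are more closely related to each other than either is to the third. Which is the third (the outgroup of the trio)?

Character polarity is set by the outgroup: the derived state is whichever differs from the outgroup's state, so for C1, C4 the derived state is 'no', and for the remaining characters it is 'yes'.
C1: derived state 'no' in Taxon 2 and Taxon 5 only — synapomorphy for {Taxon 2, Taxon 5}.
C2: derived state 'yes' in Taxon 3 and Taxon 9 only — synapomorphy for {Taxon 3, Taxon 9}.
Only Taxon 1, Taxon 3, Taxon 4, and Taxon 9 show the derived state 'yes' for C3, supporting them as a clade.
All ingroup taxa share the derived state 'no' for C4; it defines the ingroup but does not resolve relationships within it.
C5 (derived state 'yes') is shared by Taxon 1 and Taxon 4 — a synapomorphy uniting that clade.
Most parsimonious ingroup topology: (((Taxon 3,Taxon 9),(Taxon 4,Taxon 1)),(Taxon 2,Taxon 5)).
Taxon 1 and Taxon 3 share a more recent common ancestor with each other than either does with Taxon 2, so Taxon 2 is the least closely related of the three.

Taxon 2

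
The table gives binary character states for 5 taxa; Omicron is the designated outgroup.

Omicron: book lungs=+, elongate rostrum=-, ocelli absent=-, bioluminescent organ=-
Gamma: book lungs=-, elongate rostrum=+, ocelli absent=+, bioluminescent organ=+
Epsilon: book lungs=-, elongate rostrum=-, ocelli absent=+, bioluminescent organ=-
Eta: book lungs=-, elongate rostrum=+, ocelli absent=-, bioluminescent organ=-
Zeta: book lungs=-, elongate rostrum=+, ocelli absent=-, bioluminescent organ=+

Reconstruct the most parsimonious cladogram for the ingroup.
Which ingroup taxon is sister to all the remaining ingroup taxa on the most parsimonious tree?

Character polarity is set by the outgroup: the derived state is whichever differs from the outgroup's state, so for book lungs the derived state is '-', and for the remaining characters it is '+'.
book lungs (derived state '-') is shared by all ingroup taxa — unites the whole ingroup.
elongate rostrum: derived state '+' in Eta, Gamma, and Zeta only — synapomorphy for {Eta, Gamma, Zeta}.
ocelli absent groups Epsilon and Gamma, which is incompatible with the clades supported by the remaining characters; treating it as convergent (homoplasy) costs fewer steps than any alternative tree.
Only Gamma and Zeta show the derived state '+' for bioluminescent organ, supporting them as a clade.
Most parsimonious ingroup topology: (((Gamma,Zeta),Eta),Epsilon).
Epsilon is sister to the clade containing all other ingroup taxa, so it is the earliest-diverging (most basal) ingroup lineage.

Epsilon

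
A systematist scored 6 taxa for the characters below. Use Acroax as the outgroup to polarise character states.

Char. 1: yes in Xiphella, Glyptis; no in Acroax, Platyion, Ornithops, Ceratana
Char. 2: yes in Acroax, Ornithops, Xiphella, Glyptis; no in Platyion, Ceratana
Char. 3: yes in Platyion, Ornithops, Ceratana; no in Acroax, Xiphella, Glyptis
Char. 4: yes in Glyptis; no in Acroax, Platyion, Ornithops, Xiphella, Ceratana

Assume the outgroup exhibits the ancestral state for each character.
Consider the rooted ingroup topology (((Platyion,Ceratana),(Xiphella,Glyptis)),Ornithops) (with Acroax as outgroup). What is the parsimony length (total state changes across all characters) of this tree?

Map each character onto (((Platyion,Ceratana),(Xiphella,Glyptis)),Ornithops) (rooted by Acroax) and count the minimum state changes it requires (Fitch parsimony):
Char. 1: 1; Char. 2: 1; Char. 3: 2; Char. 4: 1.
Total tree length = 5.

5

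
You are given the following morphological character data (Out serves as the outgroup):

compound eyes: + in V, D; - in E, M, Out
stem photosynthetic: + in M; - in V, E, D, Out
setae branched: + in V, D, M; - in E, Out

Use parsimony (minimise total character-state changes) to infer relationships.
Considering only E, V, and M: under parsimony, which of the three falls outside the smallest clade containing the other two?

The outgroup has state '-' for every character, so '+' is the derived state throughout.
compound eyes (derived state '+') is shared by D and V — a synapomorphy uniting that clade.
stem photosynthetic: derived state '+' in M only — an autapomorphy, so it tells us nothing about relationships among taxa.
setae branched: derived state '+' in D, M, and V only — synapomorphy for {D, M, V}.
Most parsimonious ingroup topology: (((V,D),M),E).
M and V share a more recent common ancestor with each other than either does with E, so E is the least closely related of the three.

E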